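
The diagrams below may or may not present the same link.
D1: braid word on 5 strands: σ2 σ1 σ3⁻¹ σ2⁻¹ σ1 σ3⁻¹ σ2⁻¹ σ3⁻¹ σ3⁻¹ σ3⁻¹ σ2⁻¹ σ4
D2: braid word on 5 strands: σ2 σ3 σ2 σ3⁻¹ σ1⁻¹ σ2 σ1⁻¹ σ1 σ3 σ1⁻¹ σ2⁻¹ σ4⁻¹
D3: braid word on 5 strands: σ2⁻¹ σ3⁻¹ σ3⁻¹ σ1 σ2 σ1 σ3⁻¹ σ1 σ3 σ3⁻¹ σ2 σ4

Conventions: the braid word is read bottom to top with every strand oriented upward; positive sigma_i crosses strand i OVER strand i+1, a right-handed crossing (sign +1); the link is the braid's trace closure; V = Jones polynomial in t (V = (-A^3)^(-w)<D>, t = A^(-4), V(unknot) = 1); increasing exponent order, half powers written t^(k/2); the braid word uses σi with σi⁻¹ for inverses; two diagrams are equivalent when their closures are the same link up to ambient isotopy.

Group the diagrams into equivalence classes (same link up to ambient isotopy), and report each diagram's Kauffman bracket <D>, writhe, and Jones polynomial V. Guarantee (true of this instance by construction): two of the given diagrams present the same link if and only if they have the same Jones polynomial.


equivalence classes: {D1} | {D2} | {D3}
D1 (bracket A^-12 - A^-8 + 2A^-4 - 2 + 3A^4 - 3A^8 + 2A^12 - 2A^16 + A^20; 12 crossings at w = -4): V = t^-8 - 2t^-7 + 2t^-6 - 3t^-5 + 3t^-4 - 2t^-3 + 2t^-2 - t^-1 + 1
V(D2) = t^-2 - t^-1 + 2 - 2t + t^2 - t^3 + t^4  [12 crossings, <D> = A^-16 - A^-12 + A^-8 - 2A^-4 + 2 - A^4 + A^8, w = 0]
D3 (bracket -A^-6 + A^-2 - A^2 + 3A^6 - A^10 + A^14 - A^18; 12 crossings at w = +2): V = -t^-3 + t^-2 - t^-1 + 3 - t + t^2 - t^3
key observation: 3 classes among 3 diagrams; unequal V(t) rules out equality


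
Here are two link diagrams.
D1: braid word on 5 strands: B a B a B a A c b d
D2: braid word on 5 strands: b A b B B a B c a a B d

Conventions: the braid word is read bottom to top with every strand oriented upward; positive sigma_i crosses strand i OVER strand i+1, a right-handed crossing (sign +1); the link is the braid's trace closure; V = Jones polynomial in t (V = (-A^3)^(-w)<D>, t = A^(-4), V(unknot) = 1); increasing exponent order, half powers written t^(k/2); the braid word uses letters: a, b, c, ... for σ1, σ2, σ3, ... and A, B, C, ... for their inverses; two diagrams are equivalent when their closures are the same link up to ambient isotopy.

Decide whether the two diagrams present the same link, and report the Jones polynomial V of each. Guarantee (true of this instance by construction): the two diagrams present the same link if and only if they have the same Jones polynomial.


equivalent: yes
V(D1) = t^-2 - t^-1 + 1 - t + t^2  (w +2, c 10, <D> = A^-2 - A^2 + A^6 - A^10 + A^14)
D2 (bracket A^-2 - A^2 + A^6 - A^10 + A^14; 12 crossings at w = +2): V = t^-2 - t^-1 + 1 - t + t^2
why: one V(t) for all 2 diagrams — one class (guaranteed)


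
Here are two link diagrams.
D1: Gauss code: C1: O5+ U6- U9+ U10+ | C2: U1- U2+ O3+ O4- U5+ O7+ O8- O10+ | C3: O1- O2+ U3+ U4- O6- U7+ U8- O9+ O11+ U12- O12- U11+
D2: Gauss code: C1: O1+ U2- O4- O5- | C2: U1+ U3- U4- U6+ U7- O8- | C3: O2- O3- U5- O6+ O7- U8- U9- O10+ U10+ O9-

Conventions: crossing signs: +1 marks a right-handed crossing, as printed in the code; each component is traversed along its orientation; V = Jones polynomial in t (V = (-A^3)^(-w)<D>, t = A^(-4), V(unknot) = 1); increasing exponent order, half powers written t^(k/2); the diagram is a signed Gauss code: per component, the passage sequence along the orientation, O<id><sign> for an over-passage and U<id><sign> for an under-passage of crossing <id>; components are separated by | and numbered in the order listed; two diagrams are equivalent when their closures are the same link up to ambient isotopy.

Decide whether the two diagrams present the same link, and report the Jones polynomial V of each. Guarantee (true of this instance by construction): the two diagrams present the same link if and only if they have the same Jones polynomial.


equivalent: no
D1 (bracket A^-6 + A^-2 + A^2 + A^6; 12 crossings at w = +2): V = 1 + t + t^2 + t^3
V(D2) = t^-5 + 2t^-3 + t^-1  [10 crossings, <D> = A^-8 + 2 + A^8, w = -4]
observation: 2 values of V(t) split the 2 diagrams


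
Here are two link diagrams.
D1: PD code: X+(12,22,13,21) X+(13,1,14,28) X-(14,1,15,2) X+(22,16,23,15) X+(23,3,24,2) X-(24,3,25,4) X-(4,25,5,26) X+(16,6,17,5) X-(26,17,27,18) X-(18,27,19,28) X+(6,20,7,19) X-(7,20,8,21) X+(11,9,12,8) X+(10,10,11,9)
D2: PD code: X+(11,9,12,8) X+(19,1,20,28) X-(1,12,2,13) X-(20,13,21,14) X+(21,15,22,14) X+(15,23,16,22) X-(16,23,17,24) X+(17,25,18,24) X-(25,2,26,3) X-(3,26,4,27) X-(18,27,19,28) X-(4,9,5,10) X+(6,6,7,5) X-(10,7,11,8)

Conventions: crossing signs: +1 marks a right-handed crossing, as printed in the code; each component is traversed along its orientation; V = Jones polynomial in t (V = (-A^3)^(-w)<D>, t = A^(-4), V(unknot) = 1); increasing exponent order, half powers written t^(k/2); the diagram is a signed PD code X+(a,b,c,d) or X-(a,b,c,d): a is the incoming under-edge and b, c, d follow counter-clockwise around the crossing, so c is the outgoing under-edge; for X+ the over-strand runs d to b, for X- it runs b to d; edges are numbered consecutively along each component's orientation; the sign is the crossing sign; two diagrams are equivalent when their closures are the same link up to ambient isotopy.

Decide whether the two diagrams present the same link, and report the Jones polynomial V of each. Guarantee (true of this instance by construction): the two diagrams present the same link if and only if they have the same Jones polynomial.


equivalent: no
V(D1) = -t^-3 + 2t^-2 - 2t^-1 + 3 - 2t + 2t^2 - t^3  (w +2, c 14, <D> = -A^-6 + 2A^-2 - 2A^2 + 3A^6 - 2A^10 + 2A^14 - A^18)
V(D2) = -t^-4 + t^-3 + t^-1  [14 crossings, <D> = A^-2 + A^6 - A^10, w = -2]
key observation: 2 classes among 2 diagrams; unequal V(t) rules out equality


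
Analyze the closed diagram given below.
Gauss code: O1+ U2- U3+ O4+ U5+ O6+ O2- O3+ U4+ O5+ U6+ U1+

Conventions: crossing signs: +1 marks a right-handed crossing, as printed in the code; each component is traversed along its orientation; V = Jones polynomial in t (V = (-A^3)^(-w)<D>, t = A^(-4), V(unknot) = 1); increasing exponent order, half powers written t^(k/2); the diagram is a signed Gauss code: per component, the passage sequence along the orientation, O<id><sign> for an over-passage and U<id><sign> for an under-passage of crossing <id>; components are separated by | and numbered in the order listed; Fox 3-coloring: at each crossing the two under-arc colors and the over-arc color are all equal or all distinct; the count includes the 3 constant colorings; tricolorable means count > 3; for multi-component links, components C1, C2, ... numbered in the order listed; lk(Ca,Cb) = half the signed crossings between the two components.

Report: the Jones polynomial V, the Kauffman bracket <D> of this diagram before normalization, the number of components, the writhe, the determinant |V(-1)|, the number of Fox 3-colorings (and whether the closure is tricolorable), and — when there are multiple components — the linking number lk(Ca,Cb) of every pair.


V = t + t^3 - t^4
<D> = -A^-4 + 1 + A^8 (w = +4)
1 component over 6 crossings, w = +4
9 Fox colorings among 3^6, |V(-1)| = 3: tricolorable
why: the span of V is 3, forcing >= 3 crossings in any diagram


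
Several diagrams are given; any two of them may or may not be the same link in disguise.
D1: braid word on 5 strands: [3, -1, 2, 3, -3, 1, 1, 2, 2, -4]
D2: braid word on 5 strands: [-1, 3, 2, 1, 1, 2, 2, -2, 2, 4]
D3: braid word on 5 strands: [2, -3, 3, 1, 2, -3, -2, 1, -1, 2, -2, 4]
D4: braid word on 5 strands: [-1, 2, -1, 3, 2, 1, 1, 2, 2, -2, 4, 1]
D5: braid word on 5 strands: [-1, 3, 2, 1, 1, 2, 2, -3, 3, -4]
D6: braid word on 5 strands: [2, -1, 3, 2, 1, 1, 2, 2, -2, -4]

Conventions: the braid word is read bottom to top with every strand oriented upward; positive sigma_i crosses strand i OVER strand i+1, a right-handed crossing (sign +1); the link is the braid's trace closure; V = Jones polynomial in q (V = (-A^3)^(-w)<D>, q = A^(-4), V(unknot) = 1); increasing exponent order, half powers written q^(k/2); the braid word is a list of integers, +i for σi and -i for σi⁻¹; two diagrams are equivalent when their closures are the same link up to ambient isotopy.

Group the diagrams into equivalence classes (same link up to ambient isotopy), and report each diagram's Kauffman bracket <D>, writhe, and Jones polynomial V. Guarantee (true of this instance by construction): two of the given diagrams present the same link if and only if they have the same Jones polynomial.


equivalence classes: {D1, D2, D4, D5, D6} | {D3}
D1 (bracket -A^-12 + A^-8 - A^-4 + 2 - A^4 + A^8; 10 crossings at w = +4): V = q - q^2 + 2q^3 - q^4 + q^5 - q^6
V(D2) = q - q^2 + 2q^3 - q^4 + q^5 - q^6  (w +6, c 10, <D> = -A^-6 + A^-2 - A^2 + 2A^6 - A^10 + A^14)
D3 (bracket A^6; 12 crossings at w = +2): V = 1
D4 (bracket -A^-6 + A^-2 - A^2 + 2A^6 - A^10 + A^14; 12 crossings at w = +6): V = q - q^2 + 2q^3 - q^4 + q^5 - q^6
V(D5) = q - q^2 + 2q^3 - q^4 + q^5 - q^6  (w +4, c 10, <D> = -A^-12 + A^-8 - A^-4 + 2 - A^4 + A^8)
V(D6) = q - q^2 + 2q^3 - q^4 + q^5 - q^6  [10 crossings, <D> = -A^-12 + A^-8 - A^-4 + 2 - A^4 + A^8, w = +4]
key observation: 2 values of V(q) split the 6 diagrams


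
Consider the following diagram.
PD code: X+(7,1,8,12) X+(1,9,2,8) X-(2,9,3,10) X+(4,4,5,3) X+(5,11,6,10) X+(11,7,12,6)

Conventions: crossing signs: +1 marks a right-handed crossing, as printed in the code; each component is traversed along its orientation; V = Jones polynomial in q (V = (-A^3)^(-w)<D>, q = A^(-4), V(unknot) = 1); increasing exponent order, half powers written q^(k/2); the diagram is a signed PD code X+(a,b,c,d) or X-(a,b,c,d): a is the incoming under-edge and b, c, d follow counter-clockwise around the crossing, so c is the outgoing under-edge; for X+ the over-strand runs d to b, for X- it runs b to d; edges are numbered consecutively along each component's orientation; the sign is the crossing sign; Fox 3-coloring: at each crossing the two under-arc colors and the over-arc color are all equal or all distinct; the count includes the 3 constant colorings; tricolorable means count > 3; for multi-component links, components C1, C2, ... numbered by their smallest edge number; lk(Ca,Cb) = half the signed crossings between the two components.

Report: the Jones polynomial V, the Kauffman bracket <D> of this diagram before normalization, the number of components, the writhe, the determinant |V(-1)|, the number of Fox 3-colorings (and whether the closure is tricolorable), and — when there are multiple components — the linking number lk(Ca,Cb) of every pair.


V(q) = q + q^3 - q^4
bracket: -A^-4 + 1 + A^8, w = +4
1 component, writhe +4, over 6 crossings
det 3, colorings 9 of 3^6 — tricolorable
observation: w = +4 (over 6 crossings) is diagram-only; (-A^3)^(-4) removes it from V


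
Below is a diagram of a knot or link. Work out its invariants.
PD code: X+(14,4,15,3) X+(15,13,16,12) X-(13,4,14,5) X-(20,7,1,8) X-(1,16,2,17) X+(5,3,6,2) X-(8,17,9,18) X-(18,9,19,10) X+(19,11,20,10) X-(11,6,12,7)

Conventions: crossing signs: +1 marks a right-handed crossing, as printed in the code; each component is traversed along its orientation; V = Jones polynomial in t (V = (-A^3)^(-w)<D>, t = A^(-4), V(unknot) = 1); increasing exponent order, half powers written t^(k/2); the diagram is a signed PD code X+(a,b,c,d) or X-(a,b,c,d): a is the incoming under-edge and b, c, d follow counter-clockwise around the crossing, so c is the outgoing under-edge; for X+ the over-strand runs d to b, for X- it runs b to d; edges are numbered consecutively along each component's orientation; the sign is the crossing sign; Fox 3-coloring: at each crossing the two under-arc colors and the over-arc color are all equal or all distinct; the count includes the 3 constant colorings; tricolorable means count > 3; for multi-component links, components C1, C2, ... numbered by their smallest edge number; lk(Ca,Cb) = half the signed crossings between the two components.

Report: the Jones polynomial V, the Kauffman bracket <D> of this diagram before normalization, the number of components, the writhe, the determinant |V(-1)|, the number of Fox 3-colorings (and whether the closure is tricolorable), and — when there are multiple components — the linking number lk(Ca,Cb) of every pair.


V = -t^-4 + t^-3 + t^-1
<D> = A^-2 + A^6 - A^10 (w = -2)
1 component over 10 crossings, w = -2
9 Fox colorings among 3^10, |V(-1)| = 3: tricolorable
why: w = -2 shifts under R1 moves; the (-A^3)^(2) factor cancels that in V


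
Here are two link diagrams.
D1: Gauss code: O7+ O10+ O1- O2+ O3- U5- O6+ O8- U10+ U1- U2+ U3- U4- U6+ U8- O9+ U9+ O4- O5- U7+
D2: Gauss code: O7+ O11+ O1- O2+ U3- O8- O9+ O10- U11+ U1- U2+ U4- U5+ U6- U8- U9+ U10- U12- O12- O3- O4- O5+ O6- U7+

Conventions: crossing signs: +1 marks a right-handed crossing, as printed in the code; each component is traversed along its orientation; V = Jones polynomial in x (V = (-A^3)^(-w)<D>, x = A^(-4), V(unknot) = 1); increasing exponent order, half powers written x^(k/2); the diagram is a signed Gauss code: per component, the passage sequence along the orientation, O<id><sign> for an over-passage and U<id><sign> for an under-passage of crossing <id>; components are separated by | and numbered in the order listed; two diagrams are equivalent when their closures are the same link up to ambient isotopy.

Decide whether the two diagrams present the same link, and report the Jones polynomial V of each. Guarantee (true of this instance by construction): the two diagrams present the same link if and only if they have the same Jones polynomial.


same link: yes
V(D1) = 1  [10 crossings, <D> = 1, w = 0]
V(D2) = 1  (w -2, c 12, <D> = A^-6)
note: all 2 diagrams share one V(x), hence one class


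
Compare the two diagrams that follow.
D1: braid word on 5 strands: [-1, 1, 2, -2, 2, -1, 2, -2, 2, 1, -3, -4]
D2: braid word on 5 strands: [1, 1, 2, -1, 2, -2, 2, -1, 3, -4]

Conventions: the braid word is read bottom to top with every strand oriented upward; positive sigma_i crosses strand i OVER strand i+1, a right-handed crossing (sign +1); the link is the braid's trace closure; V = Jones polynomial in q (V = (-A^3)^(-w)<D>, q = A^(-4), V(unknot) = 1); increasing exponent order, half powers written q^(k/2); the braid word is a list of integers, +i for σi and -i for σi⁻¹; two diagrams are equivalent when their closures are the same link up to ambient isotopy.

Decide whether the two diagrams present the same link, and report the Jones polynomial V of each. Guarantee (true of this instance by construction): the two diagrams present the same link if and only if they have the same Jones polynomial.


equivalent: yes
V(D1) = 1  (w 0, c 12, <D> = 1)
V(D2) = 1  (w +2, c 10, <D> = A^6)
why: from 12 to 10 crossings by R-moves: one link, two diagrams


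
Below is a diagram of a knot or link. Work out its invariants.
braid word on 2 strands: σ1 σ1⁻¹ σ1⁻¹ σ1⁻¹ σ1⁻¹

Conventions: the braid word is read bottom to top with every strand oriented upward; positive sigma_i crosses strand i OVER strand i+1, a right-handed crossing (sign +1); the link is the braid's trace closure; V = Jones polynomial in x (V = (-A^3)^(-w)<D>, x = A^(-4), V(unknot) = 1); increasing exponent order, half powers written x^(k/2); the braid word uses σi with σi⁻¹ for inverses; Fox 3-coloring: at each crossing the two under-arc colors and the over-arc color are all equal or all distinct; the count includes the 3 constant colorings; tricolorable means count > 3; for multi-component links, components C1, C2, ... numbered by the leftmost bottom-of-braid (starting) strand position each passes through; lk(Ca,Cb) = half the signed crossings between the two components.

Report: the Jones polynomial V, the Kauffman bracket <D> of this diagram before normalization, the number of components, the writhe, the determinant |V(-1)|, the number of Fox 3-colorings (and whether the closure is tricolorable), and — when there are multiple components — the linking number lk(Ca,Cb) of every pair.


V = -x^-4 + x^-3 + x^-1
<D> = -A^-5 - A^3 + A^7 (w = -3)
1 component over 5 crossings, w = -3
9 Fox colorings among 3^5, |V(-1)| = 3: tricolorable
why: one generator, power 3: the (2,3) torus pattern


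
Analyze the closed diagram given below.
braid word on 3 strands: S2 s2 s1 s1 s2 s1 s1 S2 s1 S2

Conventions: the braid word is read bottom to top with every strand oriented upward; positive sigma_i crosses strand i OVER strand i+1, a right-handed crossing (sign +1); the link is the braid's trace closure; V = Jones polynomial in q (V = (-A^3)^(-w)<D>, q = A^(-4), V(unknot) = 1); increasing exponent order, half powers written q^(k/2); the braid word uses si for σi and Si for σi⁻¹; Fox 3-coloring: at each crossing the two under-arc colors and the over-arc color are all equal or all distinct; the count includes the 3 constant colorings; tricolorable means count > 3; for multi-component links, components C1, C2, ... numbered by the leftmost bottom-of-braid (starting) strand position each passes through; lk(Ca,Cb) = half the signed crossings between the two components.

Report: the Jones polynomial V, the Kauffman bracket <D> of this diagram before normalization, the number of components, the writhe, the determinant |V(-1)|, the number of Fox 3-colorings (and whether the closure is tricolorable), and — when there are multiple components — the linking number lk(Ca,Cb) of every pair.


V(q) = q - q^2 + 2q^3 - q^4 + q^5 - q^6
bracket: -A^-12 + A^-8 - A^-4 + 2 - A^4 + A^8, w = +4
1 component, writhe +4, over 10 crossings
det 7, colorings 3 of 3^10 — not tricolorable
observation: the word shrinks to σ1 σ1 σ2 σ1 σ1 σ2⁻¹ σ1 σ2⁻¹ after cancelling


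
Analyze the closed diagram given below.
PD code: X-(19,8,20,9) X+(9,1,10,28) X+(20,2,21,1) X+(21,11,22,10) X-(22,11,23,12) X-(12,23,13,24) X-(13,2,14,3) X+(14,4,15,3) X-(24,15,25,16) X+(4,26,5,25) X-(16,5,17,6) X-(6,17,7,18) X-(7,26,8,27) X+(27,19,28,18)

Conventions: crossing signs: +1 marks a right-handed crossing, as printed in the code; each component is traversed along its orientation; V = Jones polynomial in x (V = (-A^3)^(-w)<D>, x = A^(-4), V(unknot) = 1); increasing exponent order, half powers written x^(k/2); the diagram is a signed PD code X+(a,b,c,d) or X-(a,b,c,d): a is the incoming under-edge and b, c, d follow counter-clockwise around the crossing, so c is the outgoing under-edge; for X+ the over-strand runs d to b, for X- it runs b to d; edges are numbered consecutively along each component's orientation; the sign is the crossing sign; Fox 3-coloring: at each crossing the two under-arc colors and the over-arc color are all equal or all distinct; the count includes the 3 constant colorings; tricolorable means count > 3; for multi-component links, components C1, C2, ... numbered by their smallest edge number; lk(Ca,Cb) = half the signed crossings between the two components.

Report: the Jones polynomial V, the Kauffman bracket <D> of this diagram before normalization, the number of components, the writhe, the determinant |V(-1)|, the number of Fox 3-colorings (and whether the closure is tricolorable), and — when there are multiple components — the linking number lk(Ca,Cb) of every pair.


V(x) = -x^-6 + 2x^-5 - 3x^-4 + 4x^-3 - 4x^-2 + 4x^-1 - 2 + 2x - x^2
bracket: -A^-14 + 2A^-10 - 2A^-6 + 4A^-2 - 4A^2 + 4A^6 - 3A^10 + 2A^14 - A^18, w = -2
1 component, writhe -2, over 14 crossings
det 23, colorings 3 of 3^14 — not tricolorable
observation: V spans 8 powers of x: at least 8 crossings in any diagram


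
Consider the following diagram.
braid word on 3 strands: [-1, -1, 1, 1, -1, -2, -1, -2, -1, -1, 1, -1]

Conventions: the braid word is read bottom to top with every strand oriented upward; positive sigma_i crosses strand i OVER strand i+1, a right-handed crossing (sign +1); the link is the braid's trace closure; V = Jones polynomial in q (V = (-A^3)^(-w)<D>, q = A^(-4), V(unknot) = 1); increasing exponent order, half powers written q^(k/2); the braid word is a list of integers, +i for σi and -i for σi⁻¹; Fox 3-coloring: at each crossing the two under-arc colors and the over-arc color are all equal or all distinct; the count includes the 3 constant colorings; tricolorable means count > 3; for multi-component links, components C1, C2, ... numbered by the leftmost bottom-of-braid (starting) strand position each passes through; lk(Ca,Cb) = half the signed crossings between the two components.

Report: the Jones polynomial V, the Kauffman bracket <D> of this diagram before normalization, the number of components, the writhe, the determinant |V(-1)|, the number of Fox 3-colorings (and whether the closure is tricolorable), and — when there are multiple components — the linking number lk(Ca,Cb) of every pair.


V = -q^-7 + q^-6 - q^-5 + q^-4 + q^-2
<D> = A^-10 + A^-2 - A^2 + A^6 - A^10 (w = -6)
1 component over 12 crossings, w = -6
3 Fox colorings among 3^12, |V(-1)| = 5: not tricolorable
why: w = -6 shifts under R1 moves; the (-A^3)^(6) factor cancels that in V


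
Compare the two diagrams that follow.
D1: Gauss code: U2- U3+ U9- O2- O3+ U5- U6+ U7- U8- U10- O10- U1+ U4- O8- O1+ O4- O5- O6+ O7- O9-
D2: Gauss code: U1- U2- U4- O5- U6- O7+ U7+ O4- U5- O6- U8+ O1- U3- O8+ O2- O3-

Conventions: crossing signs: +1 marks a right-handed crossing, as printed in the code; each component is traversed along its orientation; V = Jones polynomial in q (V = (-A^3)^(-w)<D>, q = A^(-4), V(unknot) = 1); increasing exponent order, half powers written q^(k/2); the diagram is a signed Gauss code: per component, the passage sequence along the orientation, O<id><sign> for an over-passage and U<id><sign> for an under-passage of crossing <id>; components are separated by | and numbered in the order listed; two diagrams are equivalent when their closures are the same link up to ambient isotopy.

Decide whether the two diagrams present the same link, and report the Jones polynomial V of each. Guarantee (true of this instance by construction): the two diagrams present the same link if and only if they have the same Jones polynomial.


equivalent: no
D1 (bracket A^-12; 10 crossings at w = -4): V = 1
V(D2) = -q^-4 + q^-3 + q^-1  [8 crossings, <D> = A^-8 + 1 - A^4, w = -4]
observation: 2 values of V(q) split the 2 diagrams


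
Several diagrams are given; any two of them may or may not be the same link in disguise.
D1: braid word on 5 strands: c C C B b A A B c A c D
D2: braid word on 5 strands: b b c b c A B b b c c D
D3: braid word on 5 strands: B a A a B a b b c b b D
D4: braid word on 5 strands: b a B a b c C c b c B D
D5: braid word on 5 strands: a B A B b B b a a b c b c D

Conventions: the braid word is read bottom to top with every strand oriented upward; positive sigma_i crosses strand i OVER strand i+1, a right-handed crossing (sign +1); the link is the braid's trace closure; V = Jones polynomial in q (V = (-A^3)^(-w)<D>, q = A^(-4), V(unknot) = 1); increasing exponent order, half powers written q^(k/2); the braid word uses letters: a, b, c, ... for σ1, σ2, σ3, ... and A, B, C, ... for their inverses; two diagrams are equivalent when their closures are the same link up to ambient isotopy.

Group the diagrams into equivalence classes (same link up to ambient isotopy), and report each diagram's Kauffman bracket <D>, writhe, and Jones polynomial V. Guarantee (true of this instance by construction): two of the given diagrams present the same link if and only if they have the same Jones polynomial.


grouping into links: {D1} | {D2} | {D3, D4, D5}
V(D1) = -q^-4 + q^-3 + q^-1  (w -4, c 12, <D> = A^-8 + 1 - A^4)
D2 (bracket -A^-14 + A^-2 + A^6; 12 crossings at w = +6): V = q^3 + q^5 - q^8
D3 (bracket -A^-12 + A^-8 - A^-4 + 2 - A^4 + A^8; 12 crossings at w = +4): V = q - q^2 + 2q^3 - q^4 + q^5 - q^6
D4 (bracket -A^-12 + A^-8 - A^-4 + 2 - A^4 + A^8; 12 crossings at w = +4): V = q - q^2 + 2q^3 - q^4 + q^5 - q^6
D5 (bracket -A^-12 + A^-8 - A^-4 + 2 - A^4 + A^8; 14 crossings at w = +4): V = q - q^2 + 2q^3 - q^4 + q^5 - q^6
why: V(q) takes 3 values over 5 diagrams, fixing the grouping


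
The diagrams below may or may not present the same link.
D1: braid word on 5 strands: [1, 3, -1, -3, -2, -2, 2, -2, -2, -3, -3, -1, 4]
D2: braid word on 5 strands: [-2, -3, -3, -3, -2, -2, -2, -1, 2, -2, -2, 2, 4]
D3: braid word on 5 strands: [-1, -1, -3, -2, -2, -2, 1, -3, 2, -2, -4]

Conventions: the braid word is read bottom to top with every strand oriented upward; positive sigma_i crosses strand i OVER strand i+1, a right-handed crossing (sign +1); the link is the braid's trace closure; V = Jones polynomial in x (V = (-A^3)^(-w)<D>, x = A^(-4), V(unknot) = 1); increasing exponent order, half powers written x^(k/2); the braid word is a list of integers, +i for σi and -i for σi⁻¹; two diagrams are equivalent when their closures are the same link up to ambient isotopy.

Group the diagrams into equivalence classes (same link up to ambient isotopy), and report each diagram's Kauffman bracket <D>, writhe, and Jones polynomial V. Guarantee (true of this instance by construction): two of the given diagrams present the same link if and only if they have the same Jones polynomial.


grouping into links: {D1, D3} | {D2}
V(D1) = x^(-13/2) - x^(-11/2) + x^(-9/2) - 2x^(-7/2) - x^(-3/2)  (w -5, c 13, <D> = A^-9 + 2A^-1 - A^3 + A^7 - A^11)
D2 (bracket A^-11 + 2A^-3 - 2A + 2A^5 - 2A^9 + 2A^13 - A^17; 13 crossings at w = -7): V = x^(-19/2) - 2x^(-17/2) + 2x^(-15/2) - 2x^(-13/2) + 2x^(-11/2) - 2x^(-9/2) - x^(-5/2)
D3 (bracket A^-15 + 2A^-7 - A^-3 + A - A^5; 11 crossings at w = -7): V = x^(-13/2) - x^(-11/2) + x^(-9/2) - 2x^(-7/2) - x^(-3/2)
why: 2 values of V(x) split the 3 diagrams


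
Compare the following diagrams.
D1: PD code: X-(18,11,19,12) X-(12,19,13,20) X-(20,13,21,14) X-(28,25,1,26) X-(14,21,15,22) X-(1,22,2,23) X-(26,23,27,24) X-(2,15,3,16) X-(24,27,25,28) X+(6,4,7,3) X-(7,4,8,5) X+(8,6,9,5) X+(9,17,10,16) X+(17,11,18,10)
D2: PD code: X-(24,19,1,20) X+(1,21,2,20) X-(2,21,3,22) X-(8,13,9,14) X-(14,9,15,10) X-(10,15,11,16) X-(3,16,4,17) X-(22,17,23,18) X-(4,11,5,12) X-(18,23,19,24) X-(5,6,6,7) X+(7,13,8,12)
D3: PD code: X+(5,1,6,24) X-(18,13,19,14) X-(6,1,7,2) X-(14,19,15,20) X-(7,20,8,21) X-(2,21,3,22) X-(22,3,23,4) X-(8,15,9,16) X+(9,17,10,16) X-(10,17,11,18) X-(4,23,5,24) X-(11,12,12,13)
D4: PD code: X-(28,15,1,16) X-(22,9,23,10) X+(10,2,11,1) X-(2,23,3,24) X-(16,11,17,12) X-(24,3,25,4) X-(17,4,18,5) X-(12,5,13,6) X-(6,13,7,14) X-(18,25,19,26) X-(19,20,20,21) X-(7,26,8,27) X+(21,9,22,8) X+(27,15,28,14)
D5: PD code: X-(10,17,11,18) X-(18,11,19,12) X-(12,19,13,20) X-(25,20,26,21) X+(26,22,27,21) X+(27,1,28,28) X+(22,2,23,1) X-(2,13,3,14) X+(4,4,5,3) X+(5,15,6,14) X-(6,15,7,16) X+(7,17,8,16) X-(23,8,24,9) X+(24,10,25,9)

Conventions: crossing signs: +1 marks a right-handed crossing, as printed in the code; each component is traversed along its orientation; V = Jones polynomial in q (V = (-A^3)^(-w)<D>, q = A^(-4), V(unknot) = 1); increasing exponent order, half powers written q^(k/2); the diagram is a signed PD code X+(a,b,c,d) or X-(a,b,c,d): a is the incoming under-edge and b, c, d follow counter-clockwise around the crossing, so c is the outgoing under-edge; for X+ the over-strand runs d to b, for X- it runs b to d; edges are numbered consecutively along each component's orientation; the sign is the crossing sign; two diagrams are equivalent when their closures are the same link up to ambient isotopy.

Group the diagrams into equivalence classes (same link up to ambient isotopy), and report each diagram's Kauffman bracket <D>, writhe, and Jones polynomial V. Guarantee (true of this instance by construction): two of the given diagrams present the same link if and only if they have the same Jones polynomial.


grouping into links: {D1, D2, D3, D4} | {D5}
V(D1) = q^-8 - 2q^-7 + q^-6 - 2q^-5 + 2q^-4 + q^-2  (w -6, c 14, <D> = A^-10 + 2A^-2 - 2A^2 + A^6 - 2A^10 + A^14)
V(D2) = q^-8 - 2q^-7 + q^-6 - 2q^-5 + 2q^-4 + q^-2  (w -8, c 12, <D> = A^-16 + 2A^-8 - 2A^-4 + 1 - 2A^4 + A^8)
V(D3) = q^-8 - 2q^-7 + q^-6 - 2q^-5 + 2q^-4 + q^-2  (w -8, c 12, <D> = A^-16 + 2A^-8 - 2A^-4 + 1 - 2A^4 + A^8)
D4 (bracket A^-16 + 2A^-8 - 2A^-4 + 1 - 2A^4 + A^8; 14 crossings at w = -8): V = q^-8 - 2q^-7 + q^-6 - 2q^-5 + 2q^-4 + q^-2
V(D5) = -q^-4 + q^-3 + q^-1  [14 crossings, <D> = A^4 + A^12 - A^16, w = 0]
key observation: comparing 5 Jones polynomials yields 2 groups


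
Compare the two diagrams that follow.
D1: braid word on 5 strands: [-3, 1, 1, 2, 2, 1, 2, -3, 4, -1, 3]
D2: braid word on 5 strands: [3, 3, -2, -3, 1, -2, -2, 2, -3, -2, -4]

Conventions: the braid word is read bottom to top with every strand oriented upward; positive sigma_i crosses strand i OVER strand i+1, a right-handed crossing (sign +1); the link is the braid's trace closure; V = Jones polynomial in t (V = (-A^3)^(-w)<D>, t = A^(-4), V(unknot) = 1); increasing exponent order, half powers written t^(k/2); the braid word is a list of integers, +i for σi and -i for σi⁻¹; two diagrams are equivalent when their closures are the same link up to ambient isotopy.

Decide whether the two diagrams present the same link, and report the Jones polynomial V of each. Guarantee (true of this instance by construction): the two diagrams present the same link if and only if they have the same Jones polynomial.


same link: no
V(D1) = -t^(3/2) - t^(7/2) + t^(9/2) - t^(11/2)  [11 crossings, <D> = A^-7 - A^-3 + A + A^9, w = +5]
V(D2) = -t^(-9/2) - t^(-5/2) + t^(-3/2) - t^(-1/2)  [11 crossings, <D> = A^-7 - A^-3 + A + A^9, w = -3]
insight: V(t) takes 2 values over 2 diagrams, fixing the grouping


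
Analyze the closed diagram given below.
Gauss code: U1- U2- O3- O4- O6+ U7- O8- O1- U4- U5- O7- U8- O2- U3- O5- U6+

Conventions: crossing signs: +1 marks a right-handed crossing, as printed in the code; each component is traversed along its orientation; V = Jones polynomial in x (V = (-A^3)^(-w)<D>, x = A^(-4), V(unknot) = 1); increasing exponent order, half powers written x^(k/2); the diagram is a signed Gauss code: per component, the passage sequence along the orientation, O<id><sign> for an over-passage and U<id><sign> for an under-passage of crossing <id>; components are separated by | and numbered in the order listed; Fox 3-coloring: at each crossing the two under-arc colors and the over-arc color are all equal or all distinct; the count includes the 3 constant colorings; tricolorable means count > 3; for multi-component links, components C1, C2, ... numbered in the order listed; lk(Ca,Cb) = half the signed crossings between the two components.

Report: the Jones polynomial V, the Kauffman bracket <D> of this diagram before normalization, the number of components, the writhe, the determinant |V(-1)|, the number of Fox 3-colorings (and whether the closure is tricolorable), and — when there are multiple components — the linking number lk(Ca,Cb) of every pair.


Jones polynomial: V(x) = -x^-7 + x^-6 - x^-5 + x^-4 + x^-2
<D> = A^-10 + A^-2 - A^2 + A^6 - A^10; writhe -6
components 1, writhe -6 (8 crossings)
3-colorings: 3 of 3^8, det 5 — not tricolorable
note: |V(-1)| = 5: so not tricolorable, since 3 does not divide 5


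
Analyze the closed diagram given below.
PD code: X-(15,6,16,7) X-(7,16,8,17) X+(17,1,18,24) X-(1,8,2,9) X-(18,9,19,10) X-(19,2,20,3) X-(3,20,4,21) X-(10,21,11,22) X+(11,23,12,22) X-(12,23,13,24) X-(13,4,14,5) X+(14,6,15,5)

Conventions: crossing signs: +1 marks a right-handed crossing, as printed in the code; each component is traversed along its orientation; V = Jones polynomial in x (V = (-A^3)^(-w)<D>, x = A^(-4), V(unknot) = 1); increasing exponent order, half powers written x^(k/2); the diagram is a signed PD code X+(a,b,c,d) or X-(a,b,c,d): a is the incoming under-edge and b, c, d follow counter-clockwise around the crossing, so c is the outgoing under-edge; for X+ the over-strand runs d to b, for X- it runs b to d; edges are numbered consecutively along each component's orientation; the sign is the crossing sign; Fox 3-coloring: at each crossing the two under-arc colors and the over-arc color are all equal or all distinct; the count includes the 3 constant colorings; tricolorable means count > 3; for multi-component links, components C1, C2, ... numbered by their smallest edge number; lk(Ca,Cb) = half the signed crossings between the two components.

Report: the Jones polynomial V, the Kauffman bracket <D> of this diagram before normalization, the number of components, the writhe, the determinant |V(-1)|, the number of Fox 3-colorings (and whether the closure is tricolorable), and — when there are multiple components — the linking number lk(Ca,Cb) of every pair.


V(x) = -x^-7 + x^-6 - x^-5 + x^-4 + x^-2
bracket: A^-10 + A^-2 - A^2 + A^6 - A^10, w = -6
1 component, writhe -6, over 12 crossings
det 5, colorings 3 of 3^12 — not tricolorable
observation: w = -6 shifts under R1 moves; the (-A^3)^(6) factor cancels that in V


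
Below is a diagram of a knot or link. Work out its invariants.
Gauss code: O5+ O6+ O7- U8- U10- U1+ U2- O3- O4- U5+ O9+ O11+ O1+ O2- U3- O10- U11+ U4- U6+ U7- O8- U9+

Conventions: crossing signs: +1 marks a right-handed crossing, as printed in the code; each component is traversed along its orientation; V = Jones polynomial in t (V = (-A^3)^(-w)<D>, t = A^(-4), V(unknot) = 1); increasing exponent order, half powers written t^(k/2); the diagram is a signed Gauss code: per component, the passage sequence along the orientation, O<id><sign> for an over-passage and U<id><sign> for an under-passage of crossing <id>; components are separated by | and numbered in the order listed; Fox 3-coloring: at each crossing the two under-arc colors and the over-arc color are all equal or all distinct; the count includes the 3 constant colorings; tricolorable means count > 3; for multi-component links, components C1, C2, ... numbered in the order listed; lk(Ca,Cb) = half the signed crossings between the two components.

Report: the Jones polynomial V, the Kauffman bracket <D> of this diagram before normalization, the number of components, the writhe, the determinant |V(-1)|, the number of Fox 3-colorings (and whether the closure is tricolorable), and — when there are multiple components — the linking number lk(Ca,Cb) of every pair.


V(t) = t^-4 - t^-3 + t^-2 - 2t^-1 + 2 - t + t^2
bracket: -A^-11 + A^-7 - 2A^-3 + 2A - A^5 + A^9 - A^13, w = -1
1 component, writhe -1, over 11 crossings
det 9, colorings 9 of 3^11 — tricolorable
observation: |V(-1)| = 9: so tricolorable, since 3 divides 9


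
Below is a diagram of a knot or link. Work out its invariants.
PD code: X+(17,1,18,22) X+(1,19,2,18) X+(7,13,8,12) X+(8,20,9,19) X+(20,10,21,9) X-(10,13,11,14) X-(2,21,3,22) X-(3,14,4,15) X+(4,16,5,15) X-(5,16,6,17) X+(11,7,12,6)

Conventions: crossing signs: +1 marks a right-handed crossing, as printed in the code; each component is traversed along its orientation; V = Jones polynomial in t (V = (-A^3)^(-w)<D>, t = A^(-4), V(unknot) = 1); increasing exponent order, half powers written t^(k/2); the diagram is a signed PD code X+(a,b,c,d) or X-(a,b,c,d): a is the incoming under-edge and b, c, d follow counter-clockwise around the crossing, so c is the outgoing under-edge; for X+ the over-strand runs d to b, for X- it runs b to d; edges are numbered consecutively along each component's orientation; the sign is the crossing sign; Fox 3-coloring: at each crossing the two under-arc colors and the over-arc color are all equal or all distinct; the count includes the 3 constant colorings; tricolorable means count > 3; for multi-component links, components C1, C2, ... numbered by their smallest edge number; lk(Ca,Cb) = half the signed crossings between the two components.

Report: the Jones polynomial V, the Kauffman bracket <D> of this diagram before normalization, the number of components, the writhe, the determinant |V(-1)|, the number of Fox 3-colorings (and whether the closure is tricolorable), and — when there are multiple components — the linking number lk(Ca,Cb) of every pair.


V(t) = t - t^2 + 2t^3 - t^4 + t^5 - t^6
bracket: A^-15 - A^-11 + A^-7 - 2A^-3 + A - A^5, w = +3
1 component, writhe +3, over 11 crossings
det 7, colorings 3 of 3^11 — not tricolorable
observation: w = +3 (over 11 crossings) is diagram-only; (-A^3)^(-3) removes it from V


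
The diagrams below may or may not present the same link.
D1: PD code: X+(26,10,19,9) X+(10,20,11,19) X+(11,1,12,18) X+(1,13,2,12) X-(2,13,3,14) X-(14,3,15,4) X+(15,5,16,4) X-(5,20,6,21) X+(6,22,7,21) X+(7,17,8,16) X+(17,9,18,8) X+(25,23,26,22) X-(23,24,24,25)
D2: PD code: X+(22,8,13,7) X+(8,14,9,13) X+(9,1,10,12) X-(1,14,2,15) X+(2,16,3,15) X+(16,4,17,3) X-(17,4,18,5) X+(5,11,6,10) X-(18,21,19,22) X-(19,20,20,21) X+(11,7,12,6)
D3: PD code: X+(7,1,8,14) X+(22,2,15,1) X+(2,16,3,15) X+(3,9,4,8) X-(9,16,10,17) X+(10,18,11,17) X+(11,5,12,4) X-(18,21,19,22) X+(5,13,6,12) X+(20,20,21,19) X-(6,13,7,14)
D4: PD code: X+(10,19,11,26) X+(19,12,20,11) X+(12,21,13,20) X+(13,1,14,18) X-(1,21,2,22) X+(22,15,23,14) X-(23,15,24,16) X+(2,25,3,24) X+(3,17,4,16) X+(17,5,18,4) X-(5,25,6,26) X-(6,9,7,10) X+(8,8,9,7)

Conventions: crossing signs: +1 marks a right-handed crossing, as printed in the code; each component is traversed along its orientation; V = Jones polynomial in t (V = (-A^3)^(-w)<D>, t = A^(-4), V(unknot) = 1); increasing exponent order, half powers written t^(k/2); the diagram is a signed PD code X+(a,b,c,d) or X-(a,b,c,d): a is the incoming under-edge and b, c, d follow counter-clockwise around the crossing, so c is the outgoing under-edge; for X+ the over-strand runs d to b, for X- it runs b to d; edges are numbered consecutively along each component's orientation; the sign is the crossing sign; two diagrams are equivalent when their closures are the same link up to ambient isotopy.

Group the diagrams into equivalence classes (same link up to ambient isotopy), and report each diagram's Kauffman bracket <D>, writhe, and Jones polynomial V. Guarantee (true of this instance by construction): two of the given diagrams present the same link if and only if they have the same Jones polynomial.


equivalence classes: {D1, D2, D3, D4}
D1 (bracket -A^-11 + A^-7 - A^-3 + 2A + A^9; 13 crossings at w = +5): V = -t^(3/2) - 2t^(7/2) + t^(9/2) - t^(11/2) + t^(13/2)
V(D2) = -t^(3/2) - 2t^(7/2) + t^(9/2) - t^(11/2) + t^(13/2)  (w +3, c 11, <D> = -A^-17 + A^-13 - A^-9 + 2A^-5 + A^3)
D3 (bracket -A^-11 + A^-7 - A^-3 + 2A + A^9; 11 crossings at w = +5): V = -t^(3/2) - 2t^(7/2) + t^(9/2) - t^(11/2) + t^(13/2)
D4 (bracket -A^-11 + A^-7 - A^-3 + 2A + A^9; 13 crossings at w = +5): V = -t^(3/2) - 2t^(7/2) + t^(9/2) - t^(11/2) + t^(13/2)
observation: all 4 diagrams share one V(t), hence one class


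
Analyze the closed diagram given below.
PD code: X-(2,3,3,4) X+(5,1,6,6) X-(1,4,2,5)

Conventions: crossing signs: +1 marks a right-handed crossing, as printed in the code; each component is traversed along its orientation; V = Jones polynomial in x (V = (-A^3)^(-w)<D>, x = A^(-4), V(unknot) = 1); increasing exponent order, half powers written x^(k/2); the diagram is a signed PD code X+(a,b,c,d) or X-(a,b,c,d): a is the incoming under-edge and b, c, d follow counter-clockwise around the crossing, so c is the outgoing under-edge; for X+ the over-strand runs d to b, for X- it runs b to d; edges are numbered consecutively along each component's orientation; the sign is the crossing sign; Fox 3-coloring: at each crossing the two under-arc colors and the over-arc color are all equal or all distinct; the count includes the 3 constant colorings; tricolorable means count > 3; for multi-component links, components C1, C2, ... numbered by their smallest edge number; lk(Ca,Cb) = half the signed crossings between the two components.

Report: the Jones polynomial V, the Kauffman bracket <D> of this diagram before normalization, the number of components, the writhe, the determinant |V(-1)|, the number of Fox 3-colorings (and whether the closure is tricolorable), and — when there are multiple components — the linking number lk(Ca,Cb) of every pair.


V = 1
<D> = -A^-3 (w = -1)
1 component over 3 crossings, w = -1
3 Fox colorings among 3^3, |V(-1)| = 1: not tricolorable
why: w = -1 (over 3 crossings) is diagram-only; (-A^3)^(1) removes it from V
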